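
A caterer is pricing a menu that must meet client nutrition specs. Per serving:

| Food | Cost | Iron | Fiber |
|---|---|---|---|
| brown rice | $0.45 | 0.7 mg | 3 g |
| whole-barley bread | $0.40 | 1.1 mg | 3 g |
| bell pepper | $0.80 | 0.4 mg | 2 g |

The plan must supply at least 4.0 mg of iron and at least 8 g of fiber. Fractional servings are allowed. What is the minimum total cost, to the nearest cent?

$1.45

The cheapest plan sits at a corner of the feasible region — with two constraints it uses at most two foods.
brown rice only: max(4.0/0.7, 8/3) = 5.714 servings → $2.57.
whole-barley bread only: max(4.0/1.1, 8/3) = 3.636 servings → $1.45.
bell pepper only: max(4.0/0.4, 8/2) = 10 servings → $8.00.
brown rice + whole-barley bread: intersection lies outside the first quadrant.
brown rice + bell pepper with both targets exact would need a negative amount; discard.
whole-barley bread + bell pepper: intersection lies outside the first quadrant.
Cheapest feasible corner: $1.45.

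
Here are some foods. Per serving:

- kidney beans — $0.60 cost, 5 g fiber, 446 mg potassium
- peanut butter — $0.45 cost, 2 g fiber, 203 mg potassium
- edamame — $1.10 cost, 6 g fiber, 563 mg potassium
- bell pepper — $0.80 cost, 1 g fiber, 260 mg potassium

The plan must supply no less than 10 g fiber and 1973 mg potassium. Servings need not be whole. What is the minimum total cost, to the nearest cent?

$2.65

kidney beans only: max(10/5, 1973/446) = 4.424 servings → $2.65.
peanut butter only: max(10/2, 1973/203) = 9.719 servings → $4.37.
edamame only: max(10/6, 1973/563) = 3.504 servings → $3.85.
bell pepper only: max(10/1, 1973/260) = 10 servings → $8.00.
kidney beans + peanut butter with both targets exact would need a negative amount; discard.
kidney beans + edamame: intersection lies outside the first quadrant.
kidney beans + bell pepper with both tight: 0.7342 servings and 6.329 servings → $5.50.
peanut butter + edamame: intersection lies outside the first quadrant.
peanut butter + bell pepper with both tight: 1.978 servings and 6.044 servings → $5.73.
edamame + bell pepper with both tight: 0.6289 servings and 6.227 servings → $5.67.
The minimum over all feasible corners is $2.65.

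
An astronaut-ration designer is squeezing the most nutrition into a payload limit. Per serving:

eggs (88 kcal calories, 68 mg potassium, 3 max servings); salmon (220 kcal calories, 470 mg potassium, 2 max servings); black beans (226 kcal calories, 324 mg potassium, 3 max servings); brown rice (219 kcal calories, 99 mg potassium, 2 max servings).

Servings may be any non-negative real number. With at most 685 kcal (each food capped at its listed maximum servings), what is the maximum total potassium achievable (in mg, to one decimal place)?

1291.2 mg

Potassium per kcal: salmon 2.136, black beans 1.434, eggs 0.7727, brown rice 0.4521.
Take 2 servings of salmon: uses 440 kcal, +940.0 mg potassium (running total 940.0 mg).
Take 1.084 servings of black beans: uses 245 kcal, +351.2 mg potassium (running total 1291.2 mg).
Greedy by best ratio exhausts the calories allowance optimally: 1291.2 mg.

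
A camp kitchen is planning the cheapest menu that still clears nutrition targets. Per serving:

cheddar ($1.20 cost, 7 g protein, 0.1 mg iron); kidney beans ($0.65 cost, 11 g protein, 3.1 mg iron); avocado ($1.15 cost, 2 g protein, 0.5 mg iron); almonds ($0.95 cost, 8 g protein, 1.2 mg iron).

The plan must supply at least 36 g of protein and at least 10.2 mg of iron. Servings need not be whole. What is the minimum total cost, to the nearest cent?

Compare the cost at each extreme point of the feasible region.
cheddar only: max(36/7, 10.2/0.1) = 102 servings → $122.40.
kidney beans only: max(36/11, 10.2/3.1) = 3.29 servings → $2.14.
avocado only: max(36/2, 10.2/0.5) = 20.4 servings → $23.46.
almonds only: max(36/8, 10.2/1.2) = 8.5 servings → $8.07.
cheddar + kidney beans with both targets exact would need a negative amount; discard.
cheddar + avocado with both targets exact would need a negative amount; discard.
cheddar + almonds: the both-tight solution has a negative serving — not a feasible corner.
kidney beans + avocado with both targets exact would need a negative amount; discard.
kidney beans + almonds: the both-tight solution has a negative serving — not a feasible corner.
avocado + almonds with both targets exact would need a negative amount; discard.
So the least-cost plan costs $2.14.

$2.14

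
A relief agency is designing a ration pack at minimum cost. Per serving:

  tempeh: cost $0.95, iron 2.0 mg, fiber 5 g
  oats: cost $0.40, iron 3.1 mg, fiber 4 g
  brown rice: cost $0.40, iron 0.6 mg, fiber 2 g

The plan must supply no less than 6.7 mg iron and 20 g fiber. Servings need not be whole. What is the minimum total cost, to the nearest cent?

$2.00

A basic optimal solution has at most two foods positive. Try each food alone and each pair with both targets met exactly.
tempeh only: max(6.7/2.0, 20/5) = 4 servings → $3.80.
oats only: max(6.7/3.1, 20/4) = 5 servings → $2.00.
brown rice only: max(6.7/0.6, 20/2) = 11.17 servings → $4.47.
tempeh + oats: intersection lies outside the first quadrant.
tempeh + brown rice with both tight: 1.4 servings and 6.5 servings → $3.93.
oats + brown rice with both tight: 0.3684 servings and 9.263 servings → $3.85.
Cheapest feasible corner: $2.00.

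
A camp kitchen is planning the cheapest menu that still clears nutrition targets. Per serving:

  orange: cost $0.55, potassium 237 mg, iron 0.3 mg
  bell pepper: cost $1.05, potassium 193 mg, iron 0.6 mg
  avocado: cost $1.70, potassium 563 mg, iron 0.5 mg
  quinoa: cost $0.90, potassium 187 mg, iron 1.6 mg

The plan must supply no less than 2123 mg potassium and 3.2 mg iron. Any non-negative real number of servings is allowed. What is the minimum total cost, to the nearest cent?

The cheapest plan sits at a corner of the feasible region — with two constraints it uses at most two foods.
orange only: max(2123/237, 3.2/0.3) = 10.67 servings → $5.87.
bell pepper only: max(2123/193, 3.2/0.6) = 11 servings → $11.55.
avocado only: max(2123/563, 3.2/0.5) = 6.4 servings → $10.88.
quinoa only: max(2123/187, 3.2/1.6) = 11.35 servings → $10.22.
orange + bell pepper with both tight: 7.784 servings and 1.441 servings → $5.79.
orange + avocado with both targets exact would need a negative amount; discard.
orange + quinoa with both tight: 8.661 servings and 0.376 servings → $5.10.
bell pepper + avocado with both tight: 3.067 servings and 2.719 servings → $7.84.
bell pepper + quinoa: intersection lies outside the first quadrant.
avocado + quinoa with both tight: 3.466 servings and 0.9168 servings → $6.72.
The minimum over all feasible corners is $5.10.

$5.10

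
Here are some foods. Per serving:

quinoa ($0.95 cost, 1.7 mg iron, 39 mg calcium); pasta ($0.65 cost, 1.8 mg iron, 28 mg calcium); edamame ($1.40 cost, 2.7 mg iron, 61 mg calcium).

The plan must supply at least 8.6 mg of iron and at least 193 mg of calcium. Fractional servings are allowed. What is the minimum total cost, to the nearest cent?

Compare the cost at each extreme point of the feasible region.
quinoa only: max(8.6/1.7, 193/39) = 5.059 servings → $4.81.
pasta only: max(8.6/1.8, 193/28) = 6.893 servings → $4.48.
edamame only: max(8.6/2.7, 193/61) = 3.185 servings → $4.46.
quinoa + pasta with both tight: 4.717 servings and 0.323 servings → $4.69.
quinoa + edamame with both targets exact would need a negative amount; discard.
pasta + edamame with both tight: 0.1023 servings and 3.117 servings → $4.43.
Cheapest feasible corner: $4.43.

$4.43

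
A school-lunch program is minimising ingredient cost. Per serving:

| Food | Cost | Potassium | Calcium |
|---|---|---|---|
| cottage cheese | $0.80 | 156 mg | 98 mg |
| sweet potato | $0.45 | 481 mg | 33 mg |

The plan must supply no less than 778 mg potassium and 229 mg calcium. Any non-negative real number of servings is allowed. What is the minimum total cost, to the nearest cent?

The cheapest plan sits at a corner of the feasible region — with two constraints it uses at most two foods.
cottage cheese only: max(778/156, 229/98) = 4.987 servings → $3.99.
sweet potato only: max(778/481, 229/33) = 6.939 servings → $3.12.
cottage cheese + sweet potato with both tight: 2.012 servings and 0.965 servings → $2.04.
Cheapest feasible corner: $2.04.

$2.04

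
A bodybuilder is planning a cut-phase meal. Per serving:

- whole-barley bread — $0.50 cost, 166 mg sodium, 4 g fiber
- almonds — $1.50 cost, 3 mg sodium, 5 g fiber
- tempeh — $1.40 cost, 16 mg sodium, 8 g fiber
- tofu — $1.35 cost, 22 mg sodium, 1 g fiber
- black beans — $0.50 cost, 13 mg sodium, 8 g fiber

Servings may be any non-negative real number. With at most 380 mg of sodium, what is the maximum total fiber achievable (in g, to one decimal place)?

Fiber per mg sodium: almonds 1.667, black beans 0.6154, tempeh 0.5, tofu 0.04545, whole-barley bread 0.0241.
With no serving limits, spend the whole sodium allowance on almonds: 380 mg / 3 mg × 5 g = 633.3 g.

633.3 g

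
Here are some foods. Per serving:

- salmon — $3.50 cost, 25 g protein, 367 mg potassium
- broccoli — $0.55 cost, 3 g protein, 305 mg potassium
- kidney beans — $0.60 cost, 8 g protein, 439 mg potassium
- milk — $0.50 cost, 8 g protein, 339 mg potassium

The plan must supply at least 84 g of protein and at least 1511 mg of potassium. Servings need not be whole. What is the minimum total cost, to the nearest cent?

The cheapest plan sits at a corner of the feasible region — with two constraints it uses at most two foods.
salmon only: max(84/25, 1511/367) = 4.117 servings → $14.41.
broccoli only: max(84/3, 1511/305) = 28 servings → $15.40.
kidney beans only: max(84/8, 1511/439) = 10.5 servings → $6.30.
milk only: max(84/8, 1511/339) = 10.5 servings → $5.25.
salmon + broccoli with both tight: 3.232 servings and 1.065 servings → $11.90.
salmon + kidney beans with both tight: 3.083 servings and 0.8642 servings → $11.31.
salmon + milk with both tight: 2.959 servings and 1.254 servings → $10.98.
broccoli + kidney beans: the both-tight solution has a negative serving — not a feasible corner.
broccoli + milk: the both-tight solution has a negative serving — not a feasible corner.
kidney beans + milk with both targets exact would need a negative amount; discard.
So the least-cost plan costs $5.25.

$5.25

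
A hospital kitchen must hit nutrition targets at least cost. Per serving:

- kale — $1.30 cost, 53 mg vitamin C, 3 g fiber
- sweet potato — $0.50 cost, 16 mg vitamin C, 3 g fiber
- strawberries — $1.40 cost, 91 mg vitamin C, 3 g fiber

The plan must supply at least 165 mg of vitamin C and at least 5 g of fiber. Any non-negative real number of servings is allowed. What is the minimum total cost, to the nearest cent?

$2.54

An LP optimum is at a vertex; with two nutrient constraints at most two foods are used. Check each candidate.
kale only: max(165/53, 5/3) = 3.113 servings → $4.05.
sweet potato only: max(165/16, 5/3) = 10.31 servings → $5.16.
strawberries only: max(165/91, 5/3) = 1.813 servings → $2.54.
kale + sweet potato with both targets exact would need a negative amount; discard.
kale + strawberries: intersection lies outside the first quadrant.
sweet potato + strawberries: the both-tight solution has a negative serving — not a feasible corner.
The minimum over all feasible corners is $2.54.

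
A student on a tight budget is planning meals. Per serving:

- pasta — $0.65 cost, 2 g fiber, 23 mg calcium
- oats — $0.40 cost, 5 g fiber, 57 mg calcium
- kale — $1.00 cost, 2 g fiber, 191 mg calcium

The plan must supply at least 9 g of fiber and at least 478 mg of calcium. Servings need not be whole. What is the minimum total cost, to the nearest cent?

$2.59

At the optimum either one food covers both requirements or two foods hit both targets exactly; no other combination can be cheaper.
pasta only: max(9/2, 478/23) = 20.78 servings → $13.51.
oats only: max(9/5, 478/57) = 8.386 servings → $3.35.
kale only: max(9/2, 478/191) = 4.5 servings → $4.50.
pasta + oats: the both-tight solution has a negative serving — not a feasible corner.
pasta + kale with both tight: 2.271 servings and 2.229 servings → $3.71.
oats + kale with both tight: 0.9073 servings and 2.232 servings → $2.59.
So the least-cost plan costs $2.59.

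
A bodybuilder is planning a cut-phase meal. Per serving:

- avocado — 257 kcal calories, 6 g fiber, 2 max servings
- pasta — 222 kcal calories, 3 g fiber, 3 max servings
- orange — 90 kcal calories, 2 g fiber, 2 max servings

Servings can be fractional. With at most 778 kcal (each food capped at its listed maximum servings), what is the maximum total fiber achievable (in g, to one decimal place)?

Fiber per kcal: avocado 0.02335, orange 0.02222, pasta 0.01351.
Take 2 servings of avocado: uses 514 kcal, +12.0 g fiber (running total 12.0 g).
Take 2 servings of orange: uses 180 kcal, +4.0 g fiber (running total 16.0 g).
Take 0.3784 servings of pasta: uses 84 kcal, +1.1 g fiber (running total 17.1 g).
Filling greedily by fiber-per-kcal is optimal for one linear limit, giving 17.1 g.

17.1 g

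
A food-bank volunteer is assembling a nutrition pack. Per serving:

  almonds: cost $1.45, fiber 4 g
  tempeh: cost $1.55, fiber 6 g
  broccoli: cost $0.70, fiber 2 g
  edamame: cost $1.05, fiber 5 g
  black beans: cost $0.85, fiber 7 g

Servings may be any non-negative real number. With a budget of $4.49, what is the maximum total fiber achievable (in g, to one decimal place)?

37.0 g

Fiber per dollar: black beans 8.235, edamame 4.762, tempeh 3.871, broccoli 2.857, almonds 2.759.
With no serving limits, spend the whole cost allowance on black beans: $4.49 / $0.85 × 7 g = 37.0 g.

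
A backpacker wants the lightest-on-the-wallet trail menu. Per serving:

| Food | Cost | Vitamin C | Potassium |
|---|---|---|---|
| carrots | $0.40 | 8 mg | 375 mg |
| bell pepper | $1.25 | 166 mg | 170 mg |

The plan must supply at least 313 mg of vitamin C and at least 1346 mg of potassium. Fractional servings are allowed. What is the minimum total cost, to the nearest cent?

carrots only: max(313/8, 1346/375) = 39.12 servings → $15.65.
bell pepper only: max(313/166, 1346/170) = 7.918 servings → $9.90.
carrots + bell pepper with both tight: 2.796 servings and 1.751 servings → $3.31.
Cheapest feasible corner: $3.31.

$3.31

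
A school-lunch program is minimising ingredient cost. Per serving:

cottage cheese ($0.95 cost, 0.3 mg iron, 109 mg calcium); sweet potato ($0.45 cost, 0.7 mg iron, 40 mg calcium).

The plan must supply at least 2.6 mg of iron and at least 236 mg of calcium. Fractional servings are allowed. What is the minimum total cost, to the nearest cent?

$2.39

An LP optimum is at a vertex; with two nutrient constraints at most two foods are used. Check each candidate.
cottage cheese only: max(2.6/0.3, 236/109) = 8.667 servings → $8.23.
sweet potato only: max(2.6/0.7, 236/40) = 5.9 servings → $2.65.
cottage cheese + sweet potato with both tight: 0.9518 servings and 3.306 servings → $2.39.
The minimum over all feasible corners is $2.39.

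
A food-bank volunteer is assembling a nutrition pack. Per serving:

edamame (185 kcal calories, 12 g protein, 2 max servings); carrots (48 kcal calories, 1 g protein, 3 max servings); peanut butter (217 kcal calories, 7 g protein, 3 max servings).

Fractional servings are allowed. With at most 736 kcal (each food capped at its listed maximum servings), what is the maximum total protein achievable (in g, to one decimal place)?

35.8 g

Protein per kcal: edamame 0.06486, peanut butter 0.03226, carrots 0.02083.
Take 2 servings of edamame: uses 370 kcal, +24.0 g protein (running total 24.0 g).
Take 1.687 servings of peanut butter: uses 366 kcal, +11.8 g protein (running total 35.8 g).
Filling greedily by protein-per-kcal is optimal for one linear limit, giving 35.8 g.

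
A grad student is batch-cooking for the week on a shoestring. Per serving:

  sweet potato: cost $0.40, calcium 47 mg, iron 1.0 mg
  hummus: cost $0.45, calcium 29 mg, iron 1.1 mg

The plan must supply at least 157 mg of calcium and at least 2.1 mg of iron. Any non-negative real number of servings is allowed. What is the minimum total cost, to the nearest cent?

$1.34

Check every corner: each single food scaled to meet both minima, and each pair solved so both constraints bind.
sweet potato only: max(157/47, 2.1/1.0) = 3.34 servings → $1.34.
hummus only: max(157/29, 2.1/1.1) = 5.414 servings → $2.44.
sweet potato + hummus with both targets exact would need a negative amount; discard.
The minimum over all feasible corners is $1.34.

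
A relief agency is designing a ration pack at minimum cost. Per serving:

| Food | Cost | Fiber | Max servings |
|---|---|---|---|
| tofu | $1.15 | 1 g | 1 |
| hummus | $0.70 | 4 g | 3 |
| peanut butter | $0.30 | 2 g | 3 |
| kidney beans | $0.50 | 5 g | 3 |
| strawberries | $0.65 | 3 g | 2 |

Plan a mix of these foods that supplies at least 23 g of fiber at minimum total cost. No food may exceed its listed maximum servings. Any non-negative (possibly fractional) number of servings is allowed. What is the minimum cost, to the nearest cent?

Cost per g of fiber: kidney beans $0.1000, peanut butter $0.1500, hummus $0.1750, strawberries $0.2167, tofu $1.1500.
Take 3 servings of kidney beans: +15.0 g fiber for $1.50 (total $1.50, still need 8.0 g).
Take 3 servings of peanut butter: +6.0 g fiber for $0.90 (total $2.40, still need 2.0 g).
Take 0.5 servings of hummus: +2.0 g fiber for $0.35 (total $2.75, still need 0.0 g).
Filling from the cheapest source first is optimal under one linear minimum: $2.75.

$2.75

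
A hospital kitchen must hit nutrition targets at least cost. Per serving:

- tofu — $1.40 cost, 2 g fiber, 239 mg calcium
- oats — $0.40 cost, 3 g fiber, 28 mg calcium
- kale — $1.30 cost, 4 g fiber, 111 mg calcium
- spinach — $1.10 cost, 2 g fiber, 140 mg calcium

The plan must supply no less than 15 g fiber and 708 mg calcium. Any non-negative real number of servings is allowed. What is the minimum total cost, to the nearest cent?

$4.92

Check every corner: each single food scaled to meet both minima, and each pair solved so both constraints bind.
tofu only: max(15/2, 708/239) = 7.5 servings → $10.50.
oats only: max(15/3, 708/28) = 25.29 servings → $10.11.
kale only: max(15/4, 708/111) = 6.378 servings → $8.29.
spinach only: max(15/2, 708/140) = 7.5 servings → $8.25.
tofu + oats with both tight: 2.578 servings and 3.281 servings → $4.92.
tofu + kale with both tight: 1.59 servings and 2.955 servings → $6.07.
tofu + spinach with both targets exact would need a negative amount; discard.
oats + kale with both targets exact would need a negative amount; discard.
oats + spinach with both tight: 1.879 servings and 4.681 servings → $5.90.
kale + spinach with both tight: 2.024 servings and 3.453 servings → $6.43.
The minimum over all feasible corners is $4.92.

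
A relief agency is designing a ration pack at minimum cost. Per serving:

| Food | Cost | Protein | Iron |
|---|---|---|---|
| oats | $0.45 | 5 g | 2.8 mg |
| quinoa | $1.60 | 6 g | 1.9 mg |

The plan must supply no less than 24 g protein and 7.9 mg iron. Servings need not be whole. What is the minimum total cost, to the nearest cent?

$2.16

Minimising a linear cost over {protein ≥ 24, iron ≥ 7.9, servings ≥ 0} — the optimum is at a vertex, using one or two foods.
oats only: max(24/5, 7.9/2.8) = 4.8 servings → $2.16.
quinoa only: max(24/6, 7.9/1.9) = 4.158 servings → $6.65.
oats + quinoa with both tight: 0.2466 servings and 3.795 servings → $6.18.
So the least-cost plan costs $2.16.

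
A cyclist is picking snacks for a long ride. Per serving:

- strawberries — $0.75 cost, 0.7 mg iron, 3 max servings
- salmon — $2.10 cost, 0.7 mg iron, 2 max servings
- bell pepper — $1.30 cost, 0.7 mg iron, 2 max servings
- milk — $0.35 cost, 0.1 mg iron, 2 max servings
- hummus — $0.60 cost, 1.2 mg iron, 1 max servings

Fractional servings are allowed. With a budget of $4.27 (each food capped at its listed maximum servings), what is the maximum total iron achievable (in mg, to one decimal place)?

Iron per dollar: hummus 2, strawberries 0.9333, bell pepper 0.5385, salmon 0.3333, milk 0.2857.
Take 1 serving of hummus: spends $0.60, +1.2 mg iron (running total 1.2 mg).
Take 3 servings of strawberries: spends $2.25, +2.1 mg iron (running total 3.3 mg).
Take 1.092 servings of bell pepper: spends $1.42, +0.8 mg iron (running total 4.1 mg).
Filling greedily by iron-per-dollar is optimal for one linear limit, giving 4.1 mg.

4.1 mg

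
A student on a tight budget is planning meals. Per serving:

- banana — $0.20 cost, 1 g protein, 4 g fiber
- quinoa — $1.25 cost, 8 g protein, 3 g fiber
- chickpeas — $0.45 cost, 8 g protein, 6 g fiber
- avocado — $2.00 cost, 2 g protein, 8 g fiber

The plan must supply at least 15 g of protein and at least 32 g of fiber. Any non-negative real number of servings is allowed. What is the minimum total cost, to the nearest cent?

$1.76

A basic optimal solution has at most two foods positive. Try each food alone and each pair with both targets met exactly.
banana only: max(15/1, 32/4) = 15 servings → $3.00.
quinoa only: max(15/8, 32/3) = 10.67 servings → $13.33.
chickpeas only: max(15/8, 32/6) = 5.333 servings → $2.40.
avocado only: max(15/2, 32/8) = 7.5 servings → $15.00.
banana + quinoa with both tight: 7.276 servings and 0.9655 servings → $2.66.
banana + chickpeas with both tight: 6.385 servings and 1.077 servings → $1.76.
banana + avocado (both tight): parallel constraints — no distinct corner.
quinoa + chickpeas: intersection lies outside the first quadrant.
quinoa + avocado with both tight: 0.9655 servings and 3.638 servings → $8.48.
chickpeas + avocado with both tight: 1.077 servings and 3.192 servings → $6.87.
Cheapest feasible corner: $1.76.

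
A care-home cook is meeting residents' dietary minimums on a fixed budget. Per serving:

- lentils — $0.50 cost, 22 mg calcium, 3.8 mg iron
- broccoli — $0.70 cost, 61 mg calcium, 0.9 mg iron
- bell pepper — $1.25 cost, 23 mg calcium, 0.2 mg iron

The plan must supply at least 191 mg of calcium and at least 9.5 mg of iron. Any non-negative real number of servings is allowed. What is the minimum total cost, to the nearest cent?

$2.67

Compare the cost at each extreme point of the feasible region.
lentils only: max(191/22, 9.5/3.8) = 8.682 servings → $4.34.
broccoli only: max(191/61, 9.5/0.9) = 10.56 servings → $7.39.
bell pepper only: max(191/23, 9.5/0.2) = 47.5 servings → $59.38.
lentils + broccoli with both tight: 1.923 servings and 2.438 servings → $2.67.
lentils + bell pepper with both tight: 2.172 servings and 6.227 servings → $8.87.
broccoli + bell pepper: intersection lies outside the first quadrant.
Cheapest feasible corner: $2.67.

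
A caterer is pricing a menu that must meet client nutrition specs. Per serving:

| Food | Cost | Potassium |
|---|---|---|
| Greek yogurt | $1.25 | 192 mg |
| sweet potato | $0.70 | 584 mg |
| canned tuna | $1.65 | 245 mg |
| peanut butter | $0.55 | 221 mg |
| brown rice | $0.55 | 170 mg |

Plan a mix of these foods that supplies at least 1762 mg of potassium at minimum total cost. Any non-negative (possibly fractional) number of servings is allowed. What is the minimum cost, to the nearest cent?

$2.11

Cost per mg of potassium: sweet potato $0.0012, peanut butter $0.0025, brown rice $0.0032, Greek yogurt $0.0065, canned tuna $0.0067.
With no serving limits, use only sweet potato: 1762 mg / 584 mg = 3.017 servings × $0.70 = $2.11.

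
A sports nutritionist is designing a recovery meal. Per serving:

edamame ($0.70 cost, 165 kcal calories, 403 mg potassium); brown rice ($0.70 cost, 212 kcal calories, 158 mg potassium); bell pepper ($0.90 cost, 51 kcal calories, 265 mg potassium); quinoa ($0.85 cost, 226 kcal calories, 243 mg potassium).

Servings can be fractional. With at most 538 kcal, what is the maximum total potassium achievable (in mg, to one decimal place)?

2795.5 mg

Potassium per kcal: bell pepper 5.196, edamame 2.442, quinoa 1.075, brown rice 0.7453.
With no serving limits, spend the whole calories allowance on bell pepper: 538 kcal / 51 kcal × 265 mg = 2795.5 mg.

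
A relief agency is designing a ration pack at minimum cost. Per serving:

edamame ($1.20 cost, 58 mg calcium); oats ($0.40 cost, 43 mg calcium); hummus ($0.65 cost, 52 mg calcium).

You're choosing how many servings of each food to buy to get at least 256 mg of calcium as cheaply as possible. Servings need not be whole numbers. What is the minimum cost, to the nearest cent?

Cost per mg of calcium: oats $0.0093, hummus $0.0125, edamame $0.0207.
With no serving limits, use only oats: 256 mg / 43 mg = 5.953 servings × $0.40 = $2.38.

$2.38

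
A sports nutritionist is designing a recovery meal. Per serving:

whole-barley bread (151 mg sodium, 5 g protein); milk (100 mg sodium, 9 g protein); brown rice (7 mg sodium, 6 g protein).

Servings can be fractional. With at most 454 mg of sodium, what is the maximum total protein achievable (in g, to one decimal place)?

Protein per mg sodium: brown rice 0.8571, milk 0.09, whole-barley bread 0.03311.
With no serving limits, spend the whole sodium allowance on brown rice: 454 mg / 7 mg × 6 g = 389.1 g.

389.1 g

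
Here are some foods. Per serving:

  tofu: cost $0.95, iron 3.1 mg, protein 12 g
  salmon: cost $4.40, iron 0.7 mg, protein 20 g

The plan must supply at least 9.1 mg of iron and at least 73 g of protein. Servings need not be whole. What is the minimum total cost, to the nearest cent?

Minimising a linear cost over {iron ≥ 9.1, protein ≥ 73, servings ≥ 0} — the optimum is at a vertex, using one or two foods.
tofu only: max(9.1/3.1, 73/12) = 6.083 servings → $5.78.
salmon only: max(9.1/0.7, 73/20) = 13 servings → $57.20.
tofu + salmon with both tight: 2.442 servings and 2.185 servings → $11.93.
Cheapest feasible corner: $5.78.

$5.78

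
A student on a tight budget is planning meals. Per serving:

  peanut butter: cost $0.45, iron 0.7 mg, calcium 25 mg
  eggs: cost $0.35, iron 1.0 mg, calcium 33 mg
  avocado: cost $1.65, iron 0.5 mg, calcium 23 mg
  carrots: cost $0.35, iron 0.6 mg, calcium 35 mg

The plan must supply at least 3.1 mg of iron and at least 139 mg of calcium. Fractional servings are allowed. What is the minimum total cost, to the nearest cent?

The cheapest plan sits at a corner of the feasible region — with two constraints it uses at most two foods.
peanut butter only: max(3.1/0.7, 139/25) = 5.56 servings → $2.50.
eggs only: max(3.1/1.0, 139/33) = 4.212 servings → $1.47.
avocado only: max(3.1/0.5, 139/23) = 6.2 servings → $10.23.
carrots only: max(3.1/0.6, 139/35) = 5.167 servings → $1.81.
peanut butter + eggs with both targets exact would need a negative amount; discard.
peanut butter + avocado with both tight: 0.5 servings and 5.5 servings → $9.30.
peanut butter + carrots with both tight: 2.642 servings and 2.084 servings → $1.92.
eggs + avocado with both tight: 0.2769 servings and 5.646 servings → $9.41.
eggs + carrots with both tight: 1.651 servings and 2.414 servings → $1.42.
avocado + carrots: the both-tight solution has a negative serving — not a feasible corner.
The minimum over all feasible corners is $1.42.

$1.42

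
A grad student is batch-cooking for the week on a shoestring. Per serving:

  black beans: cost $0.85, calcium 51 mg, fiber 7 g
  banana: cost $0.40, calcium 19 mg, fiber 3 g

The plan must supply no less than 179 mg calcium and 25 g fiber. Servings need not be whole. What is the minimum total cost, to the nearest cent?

Two binding constraints pin down two serving amounts, so the optimal mix uses at most two foods. The candidates are each food alone (scaled to the tighter of calcium/fiber) and each pair with both constraints tight.
black beans only: max(179/51, 25/7) = 3.571 servings → $3.04.
banana only: max(179/19, 25/3) = 9.421 servings → $3.77.
black beans + banana with both tight: 3.1 servings and 1.1 servings → $3.08.
Cheapest feasible corner: $3.04.

$3.04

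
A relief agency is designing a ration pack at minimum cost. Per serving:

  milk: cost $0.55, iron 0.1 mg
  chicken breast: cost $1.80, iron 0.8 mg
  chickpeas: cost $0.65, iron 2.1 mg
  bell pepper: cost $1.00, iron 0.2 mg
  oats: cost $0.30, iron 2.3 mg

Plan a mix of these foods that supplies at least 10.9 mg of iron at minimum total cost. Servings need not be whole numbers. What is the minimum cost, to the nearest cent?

$1.42

Cost per mg of iron: oats $0.1304, chickpeas $0.3095, chicken breast $2.2500, bell pepper $5.0000, milk $5.5000.
With no serving limits, use only oats: 10.9 mg / 2.3 mg = 4.739 servings × $0.30 = $1.42.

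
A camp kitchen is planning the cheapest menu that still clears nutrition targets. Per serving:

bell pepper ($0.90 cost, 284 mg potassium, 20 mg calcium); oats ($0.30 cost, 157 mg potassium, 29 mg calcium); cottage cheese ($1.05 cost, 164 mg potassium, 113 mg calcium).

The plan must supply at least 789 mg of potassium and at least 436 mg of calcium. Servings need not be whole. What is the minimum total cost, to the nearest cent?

$4.09

This is a tiny linear program; its minimum lies at a vertex of the feasible set. List the vertices and price them.
bell pepper only: max(789/284, 436/20) = 21.8 servings → $19.62.
oats only: max(789/157, 436/29) = 15.03 servings → $4.51.
cottage cheese only: max(789/164, 436/113) = 4.811 servings → $5.05.
bell pepper + oats: the both-tight solution has a negative serving — not a feasible corner.
bell pepper + cottage cheese with both tight: 0.6127 servings and 3.75 servings → $4.49.
oats + cottage cheese with both tight: 1.359 servings and 3.51 servings → $4.09.
So the least-cost plan costs $4.09.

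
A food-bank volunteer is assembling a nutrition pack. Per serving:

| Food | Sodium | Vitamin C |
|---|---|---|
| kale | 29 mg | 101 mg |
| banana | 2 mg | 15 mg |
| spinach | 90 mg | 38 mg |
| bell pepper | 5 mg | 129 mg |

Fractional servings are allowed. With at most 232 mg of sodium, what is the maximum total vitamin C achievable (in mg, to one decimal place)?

5985.6 mg

Vitamin C per mg sodium: bell pepper 25.8, banana 7.5, kale 3.483, spinach 0.4222.
With no serving limits, spend the whole sodium allowance on bell pepper: 232 mg / 5 mg × 129 mg = 5985.6 mg.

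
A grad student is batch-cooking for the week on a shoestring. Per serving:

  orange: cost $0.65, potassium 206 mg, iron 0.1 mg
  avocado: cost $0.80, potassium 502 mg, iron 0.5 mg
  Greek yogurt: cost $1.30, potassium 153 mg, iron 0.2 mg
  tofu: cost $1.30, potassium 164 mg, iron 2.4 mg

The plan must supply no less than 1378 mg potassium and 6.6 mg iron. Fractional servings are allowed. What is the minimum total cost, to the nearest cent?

Check every corner: each single food scaled to meet both minima, and each pair solved so both constraints bind.
orange only: max(1378/206, 6.6/0.1) = 66 servings → $42.90.
avocado only: max(1378/502, 6.6/0.5) = 13.2 servings → $10.56.
Greek yogurt only: max(1378/153, 6.6/0.2) = 33 servings → $42.90.
tofu only: max(1378/164, 6.6/2.4) = 8.402 servings → $10.92.
orange + avocado: intersection lies outside the first quadrant.
orange + Greek yogurt: the both-tight solution has a negative serving — not a feasible corner.
orange + tofu with both tight: 4.654 servings and 2.556 servings → $6.35.
avocado + Greek yogurt with both targets exact would need a negative amount; discard.
avocado + tofu with both tight: 1.981 servings and 2.337 servings → $4.62.
Greek yogurt + tofu with both tight: 6.653 servings and 2.196 servings → $11.50.
Cheapest feasible corner: $4.62.

$4.62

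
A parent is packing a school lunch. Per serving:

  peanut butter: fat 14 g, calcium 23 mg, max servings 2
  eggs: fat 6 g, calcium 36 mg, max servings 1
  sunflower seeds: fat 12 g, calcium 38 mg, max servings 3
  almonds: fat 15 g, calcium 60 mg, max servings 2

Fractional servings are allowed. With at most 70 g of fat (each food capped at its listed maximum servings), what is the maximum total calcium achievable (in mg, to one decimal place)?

263.7 mg

Calcium per g fat: eggs 6, almonds 4, sunflower seeds 3.167, peanut butter 1.643.
Take 1 serving of eggs: uses 6 g fat, +36.0 mg calcium (running total 36.0 mg).
Take 2 servings of almonds: uses 30 g fat, +120.0 mg calcium (running total 156.0 mg).
Take 2.833 servings of sunflower seeds: uses 34 g fat, +107.7 mg calcium (running total 263.7 mg).
Greedy by best ratio exhausts the fat allowance optimally: 263.7 mg.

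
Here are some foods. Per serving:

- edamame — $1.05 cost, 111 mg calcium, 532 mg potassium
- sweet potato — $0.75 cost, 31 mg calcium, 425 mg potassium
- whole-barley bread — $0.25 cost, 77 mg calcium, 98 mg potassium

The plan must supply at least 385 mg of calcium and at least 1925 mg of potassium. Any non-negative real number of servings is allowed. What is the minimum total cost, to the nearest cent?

$3.67

Two binding constraints pin down two serving amounts, so the optimal mix uses at most two foods. The candidates are each food alone (scaled to the tighter of calcium/potassium) and each pair with both constraints tight.
edamame only: max(385/111, 1925/532) = 3.618 servings → $3.80.
sweet potato only: max(385/31, 1925/425) = 12.42 servings → $9.31.
whole-barley bread only: max(385/77, 1925/98) = 19.64 servings → $4.91.
edamame + sweet potato with both tight: 3.388 servings and 0.2886 servings → $3.77.
edamame + whole-barley bread: the both-tight solution has a negative serving — not a feasible corner.
sweet potato + whole-barley bread with both tight: 3.722 servings and 3.502 servings → $3.67.
So the least-cost plan costs $3.67.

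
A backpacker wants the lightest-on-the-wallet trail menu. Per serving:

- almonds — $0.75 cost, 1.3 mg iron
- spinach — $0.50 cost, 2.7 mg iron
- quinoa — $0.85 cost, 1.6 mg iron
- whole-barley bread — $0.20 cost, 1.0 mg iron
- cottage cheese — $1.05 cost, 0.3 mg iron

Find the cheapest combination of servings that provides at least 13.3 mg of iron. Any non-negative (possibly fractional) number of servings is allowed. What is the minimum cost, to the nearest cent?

Cost per mg of iron: spinach $0.1852, whole-barley bread $0.2000, quinoa $0.5312, almonds $0.5769, cottage cheese $3.5000.
With no serving limits, use only spinach: 13.3 mg / 2.7 mg = 4.926 servings × $0.50 = $2.46.

$2.46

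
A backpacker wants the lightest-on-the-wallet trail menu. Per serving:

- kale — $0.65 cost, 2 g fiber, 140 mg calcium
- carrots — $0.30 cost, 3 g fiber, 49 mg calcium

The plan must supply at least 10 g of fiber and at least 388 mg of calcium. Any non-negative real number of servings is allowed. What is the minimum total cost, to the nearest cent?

$1.94

Two binding constraints pin down two serving amounts, so the optimal mix uses at most two foods. The candidates are each food alone (scaled to the tighter of fiber/calcium) and each pair with both constraints tight.
kale only: max(10/2, 388/140) = 5 servings → $3.25.
carrots only: max(10/3, 388/49) = 7.918 servings → $2.38.
kale + carrots with both tight: 2.093 servings and 1.938 servings → $1.94.
The minimum over all feasible corners is $1.94.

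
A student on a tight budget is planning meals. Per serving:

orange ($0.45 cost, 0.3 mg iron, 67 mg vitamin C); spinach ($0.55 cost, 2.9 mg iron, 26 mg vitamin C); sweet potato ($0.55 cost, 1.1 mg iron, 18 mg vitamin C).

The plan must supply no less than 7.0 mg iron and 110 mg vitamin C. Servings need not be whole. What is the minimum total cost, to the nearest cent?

$1.62

Compare the cost at each extreme point of the feasible region.
orange only: max(7.0/0.3, 110/67) = 23.33 servings → $10.50.
spinach only: max(7.0/2.9, 110/26) = 4.231 servings → $2.33.
sweet potato only: max(7.0/1.1, 110/18) = 6.364 servings → $3.50.
orange + spinach with both tight: 0.7346 servings and 2.338 servings → $1.62.
orange + sweet potato: the both-tight solution has a negative serving — not a feasible corner.
spinach + sweet potato with both tight: 0.2119 servings and 5.805 servings → $3.31.
So the least-cost plan costs $1.62.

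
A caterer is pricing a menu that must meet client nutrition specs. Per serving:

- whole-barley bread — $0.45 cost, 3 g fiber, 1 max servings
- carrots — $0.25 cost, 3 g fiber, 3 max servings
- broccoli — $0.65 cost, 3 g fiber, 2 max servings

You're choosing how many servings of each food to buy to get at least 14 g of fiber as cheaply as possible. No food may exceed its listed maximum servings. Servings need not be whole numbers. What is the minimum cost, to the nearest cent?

$1.63

Cost per g of fiber: carrots $0.0833, whole-barley bread $0.1500, broccoli $0.2167.
Take 3 servings of carrots: +9.0 g fiber for $0.75 (total $0.75, still need 5.0 g).
Take 1 serving of whole-barley bread: +3.0 g fiber for $0.45 (total $1.20, still need 2.0 g).
Take 0.6667 servings of broccoli: +2.0 g fiber for $0.43 (total $1.63, still need 0.0 g).
Greedy by cheapest-per-g is optimal for a single linear constraint, so the minimum cost is $1.63.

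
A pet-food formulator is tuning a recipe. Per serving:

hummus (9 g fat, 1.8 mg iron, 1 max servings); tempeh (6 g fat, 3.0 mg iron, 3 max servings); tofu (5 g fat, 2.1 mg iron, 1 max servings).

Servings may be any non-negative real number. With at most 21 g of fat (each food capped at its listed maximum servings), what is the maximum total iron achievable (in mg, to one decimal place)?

10.3 mg

Iron per g fat: tempeh 0.5, tofu 0.42, hummus 0.2.
Take 3 servings of tempeh: uses 18 g fat, +9.0 mg iron (running total 9.0 mg).
Take 0.6 servings of tofu: uses 3 g fat, +1.3 mg iron (running total 10.3 mg).
Greedy by best ratio exhausts the fat allowance optimally: 10.3 mg.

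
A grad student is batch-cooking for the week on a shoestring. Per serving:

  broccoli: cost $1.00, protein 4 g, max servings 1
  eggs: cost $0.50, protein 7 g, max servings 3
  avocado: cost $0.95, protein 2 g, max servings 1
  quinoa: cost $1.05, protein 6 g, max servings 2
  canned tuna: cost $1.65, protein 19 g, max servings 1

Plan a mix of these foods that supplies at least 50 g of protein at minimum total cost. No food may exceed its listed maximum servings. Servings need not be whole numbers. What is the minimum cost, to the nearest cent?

$4.90

Cost per g of protein: eggs $0.0714, canned tuna $0.0868, quinoa $0.1750, broccoli $0.2500, avocado $0.4750.
Take 3 servings of eggs: +21.0 g protein for $1.50 (total $1.50, still need 29.0 g).
Take 1 serving of canned tuna: +19.0 g protein for $1.65 (total $3.15, still need 10.0 g).
Take 1.667 servings of quinoa: +10.0 g protein for $1.75 (total $4.90, still need 0.0 g).
Greedy by cheapest-per-g is optimal for a single linear constraint, so the minimum cost is $4.90.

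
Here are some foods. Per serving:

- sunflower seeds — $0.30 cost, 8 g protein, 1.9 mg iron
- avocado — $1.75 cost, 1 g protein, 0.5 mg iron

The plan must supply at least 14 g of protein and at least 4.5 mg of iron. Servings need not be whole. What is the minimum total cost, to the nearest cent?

At the optimum either one food covers both requirements or two foods hit both targets exactly; no other combination can be cheaper.
sunflower seeds only: max(14/8, 4.5/1.9) = 2.368 servings → $0.71.
avocado only: max(14/1, 4.5/0.5) = 14 servings → $24.50.
sunflower seeds + avocado with both tight: 1.19 servings and 4.476 servings → $8.19.
Cheapest feasible corner: $0.71.

$0.71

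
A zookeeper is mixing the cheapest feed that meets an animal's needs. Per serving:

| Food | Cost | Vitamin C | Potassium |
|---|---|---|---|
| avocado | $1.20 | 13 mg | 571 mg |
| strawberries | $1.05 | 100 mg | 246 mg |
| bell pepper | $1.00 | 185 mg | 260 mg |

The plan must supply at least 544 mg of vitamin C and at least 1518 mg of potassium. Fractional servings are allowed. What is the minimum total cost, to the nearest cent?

Minimising a linear cost over {vitamin C ≥ 544, potassium ≥ 1518, servings ≥ 0} — the optimum is at a vertex, using one or two foods.
avocado only: max(544/13, 1518/571) = 41.85 servings → $50.22.
strawberries only: max(544/100, 1518/246) = 6.171 servings → $6.48.
bell pepper only: max(544/185, 1518/260) = 5.838 servings → $5.84.
avocado + strawberries with both tight: 0.3335 servings and 5.397 servings → $6.07.
avocado + bell pepper with both tight: 1.363 servings and 2.845 servings → $4.48.
strawberries + bell pepper: intersection lies outside the first quadrant.
Cheapest feasible corner: $4.48.

$4.48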